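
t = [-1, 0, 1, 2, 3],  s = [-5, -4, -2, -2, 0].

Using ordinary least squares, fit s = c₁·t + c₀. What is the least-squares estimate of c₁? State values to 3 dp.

Normal-equation sums: Σt·t = 15, Σt = 5, Σ1 = 5.
And Σt·s = -1, Σs = -13.
Normal equations: [[15, 5]; [5, 5]]·[c₁, c₀]ᵀ = [-1, -13]ᵀ.
Determinant 15·5 − 5² = 50.
c₁ = ((-1)·5 − 5·(-13))/50 = 6/5; c₀ = (15·(-13) − 5·(-1))/50 = -19/5.

c₁ = 1.200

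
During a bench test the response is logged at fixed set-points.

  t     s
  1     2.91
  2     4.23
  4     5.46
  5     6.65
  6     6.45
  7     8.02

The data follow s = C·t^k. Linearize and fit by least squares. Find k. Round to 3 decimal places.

Let Y = ln s. Fitting Y = k·ln t + ln C by least squares:
Σln t = 7.4265, Σ(ln t)² = 11.9895, Σln s = 10.0484, Σln t·ln s = 13.7933.
Equations: 11.9895·k + 7.4265·ln C = 13.7933;  7.4265·k + 6·ln C = 10.0484.
Δ = 11.9895·6 − (7.4265)² = 16.7835; k = (13.7933·6 − 7.4265·10.0484)/16.7835 = 0.48469, ln C = (11.9895·10.0484 − 7.4265·13.7933)/16.7835 = 1.07481.

k = 0.485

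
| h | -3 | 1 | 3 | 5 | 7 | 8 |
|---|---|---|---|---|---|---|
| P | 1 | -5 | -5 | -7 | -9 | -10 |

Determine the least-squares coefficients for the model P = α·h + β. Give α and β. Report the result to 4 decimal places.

α = -0.9401, β = -2.5429

Forming XᵀX = [[157, 21]; [21, 6]] and XᵀP = [-201, -35]ᵀ gives XᵀX·[α, β]ᵀ = XᵀP.
Δ = 157·6 − 21² = 501.
α = ((-201)·6 − 21·(-35))/501 = -157/167; β = (157·(-35) − 21·(-201))/501 = -1274/501.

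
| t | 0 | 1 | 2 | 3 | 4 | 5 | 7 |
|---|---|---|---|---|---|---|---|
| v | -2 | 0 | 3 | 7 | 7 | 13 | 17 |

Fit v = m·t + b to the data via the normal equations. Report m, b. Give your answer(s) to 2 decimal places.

m = 2.80, b = -2.37

MᵀM·[m, b]ᵀ = Mᵀv reads: 104·m + 22·b = 239;  22·m + 7·b = 45.
(Σt·t = 104, Σt = 22, Σ1 = 7, Σt·v = 239, Σv = 45.)
Eliminating b: 7·(row 1) − 22·(row 2) gives 244·m = 7·239 − 22·45 = 683, so m = 683/244.
Then b = (45 − 22·(683/244))/7 = -289/122.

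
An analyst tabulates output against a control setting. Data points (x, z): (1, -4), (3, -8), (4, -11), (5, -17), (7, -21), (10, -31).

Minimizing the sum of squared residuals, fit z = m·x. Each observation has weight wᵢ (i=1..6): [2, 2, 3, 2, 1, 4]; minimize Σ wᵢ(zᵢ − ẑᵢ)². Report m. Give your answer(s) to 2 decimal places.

m = -3.08

The normal equations are: 567·m = -1745.
Hence m = -1745 / 567 ≈ -3.0776.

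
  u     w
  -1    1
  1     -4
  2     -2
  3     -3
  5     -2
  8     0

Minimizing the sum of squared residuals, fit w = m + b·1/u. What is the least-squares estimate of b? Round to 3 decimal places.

Setting ∂/∂m … = 0 gives: 6·m + (139/120)·b = -10;  (139/120)·m + (34801/14400)·b = -37/5.
(Σ1 = 6, Σ1/u = 139/120, Σ1/u·1/u = 34801/14400, Σw = -10, Σ1/u·w = -37/5.)
Δ = 6·(34801/14400) − (139/120)² = 37897/2880.
m = ((-10)·(34801/14400) − (139/120)·(-37/5))/(37897/2880) = -224578/189485; b = (6·(-37/5) − (139/120)·(-10))/(37897/2880) = -94512/37897.

b = -2.494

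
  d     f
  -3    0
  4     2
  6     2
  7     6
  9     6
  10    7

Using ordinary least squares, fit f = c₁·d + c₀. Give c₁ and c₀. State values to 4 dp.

c₁ = 0.5434, c₀ = 0.8447

Normal-equation sums: Σd·d = 291, Σd = 33, Σ1 = 6.
And Σd·f = 186, Σf = 23.
So XᵀX·[c₁, c₀]ᵀ = Xᵀf: [[291, 33]; [33, 6]]·[c₁, c₀]ᵀ = [186, 23]ᵀ.
det = 291·6 − 33² = 657.
c₁ = (186·6 − 33·23)/657 = 119/219; c₀ = (291·23 − 33·186)/657 = 185/219.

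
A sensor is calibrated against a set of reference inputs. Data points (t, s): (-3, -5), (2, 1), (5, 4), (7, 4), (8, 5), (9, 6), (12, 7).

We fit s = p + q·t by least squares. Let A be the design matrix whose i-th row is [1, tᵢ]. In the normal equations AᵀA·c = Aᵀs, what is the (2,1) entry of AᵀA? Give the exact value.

Row 2 ↔ basis t, column 1 ↔ basis 1, so (AᵀA)_{2,1} = Σᵢ t = (-3)·(1) + (2)·(1) + (5)·(1) + (7)·(1) + (8)·(1) + (9)·(1) + (12)·(1) = 40.

40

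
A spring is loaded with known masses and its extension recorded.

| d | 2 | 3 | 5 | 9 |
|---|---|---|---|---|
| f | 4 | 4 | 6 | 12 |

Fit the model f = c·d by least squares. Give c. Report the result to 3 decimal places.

With design matrix A, AᵀA = [[119]] and Aᵀf = [158]ᵀ.
Hence c = 158 / 119 ≈ 1.32773.

c = 1.328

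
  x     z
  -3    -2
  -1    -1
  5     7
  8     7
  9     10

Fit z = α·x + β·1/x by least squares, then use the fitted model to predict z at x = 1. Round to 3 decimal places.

ẑ = 0.886

The normal system MᵀM·[α, β]ᵀ = Mᵀz is [[180, 5]; [5, 152809/129600]]·[α, β]ᵀ = [188, 1819/360]ᵀ.
Eliminating β: (152809/129600)·(row 1) − 5·(row 2) gives (134809/720)·α = (152809/129600)·188 − 5·(1819/360) = 6363473/32400, so α = 6363473/6066405.
Then β = ((1819/360) − 5·(6363473/6066405))/(152809/129600) = -21960/134809.
At x = 1: ẑ = (6363473/6066405)·(1) + (-21960/134809)·(1) = 5375273/6066405.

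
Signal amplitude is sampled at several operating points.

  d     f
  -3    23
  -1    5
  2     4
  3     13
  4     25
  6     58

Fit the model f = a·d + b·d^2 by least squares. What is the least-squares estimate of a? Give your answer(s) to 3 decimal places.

Sums needed: Σd·d = 75, Σd·d^2 = 287, Σd^2·d^2 = 1731.
And Σd·f = 421, Σd^2·f = 2833.
AᵀA·[a, b]ᵀ = Aᵀf becomes [[75, 287]; [287, 1731]]·[a, b]ᵀ = [421, 2833]ᵀ.
det = 75·1731 − 287² = 47456.
a = (421·1731 − 287·2833)/47456 = -2635/1483; b = (75·2833 − 287·421)/47456 = 2864/1483.

a = -1.777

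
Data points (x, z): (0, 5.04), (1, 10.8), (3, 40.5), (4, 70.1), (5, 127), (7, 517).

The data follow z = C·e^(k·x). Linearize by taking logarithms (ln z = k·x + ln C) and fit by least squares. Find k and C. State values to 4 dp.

k = 0.6492, C = 5.3450

Let Y = ln z. Fitting Y = k·x + ln C by least squares:
Σx = 20.0000, Σ(x)² = 100.0000, Σln z = 23.0404, Σx·ln z = 98.4404.
Equations: 100.0000·k + 20.0000·ln C = 98.4404;  20.0000·k + 6·ln C = 23.0404.
Slope k = (n·Σx·ln z − Σx·Σln z)/(n·Σ(x)² − (Σx)²) = (6·98.4404 − 20.0000·23.0404)/200.0000 = 0.64917; ln C = (Σln z − k·Σx)/n = 1.67617, so C = exp(1.67617) = 5.34502.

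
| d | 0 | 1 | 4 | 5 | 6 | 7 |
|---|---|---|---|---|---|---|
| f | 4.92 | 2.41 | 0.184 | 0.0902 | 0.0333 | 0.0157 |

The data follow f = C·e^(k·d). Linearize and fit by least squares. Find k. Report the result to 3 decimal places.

k = -0.830

Linearized form: ln f = k·d + ln C. From the 6 transformed points,
Σd = 23.0000, Σ(d)² = 127.0000, Σln f = -9.1819, Σd·ln f = -67.4121.
Equations: 127.0000·k + 23.0000·ln C = -67.4121;  23.0000·k + 6·ln C = -9.1819.
Solving (det = 233.0000): k = -0.82957, ln C = 1.64969.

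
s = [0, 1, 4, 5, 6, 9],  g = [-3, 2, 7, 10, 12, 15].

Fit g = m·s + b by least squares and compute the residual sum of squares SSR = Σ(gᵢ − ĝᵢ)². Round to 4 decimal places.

Entries of AᵀA: Σs·s = 159, Σs = 25, Σ1 = 6.
For Aᵀg: Σs·g = 287, Σg = 43.
Normal equations: [[159, 25]; [25, 6]]·[m, b]ᵀ = [287, 43]ᵀ.
Eliminating b: 6·(row 1) − 25·(row 2) gives 329·m = 6·287 − 25·43 = 647, so m = 647/329.
Then b = (43 − 25·(647/329))/6 = -338/329.
Residuals: -649/329, 349/329, 53/329, 393/329, 404/329, -550/329; SSR = 3544/329.

SSR = 10.7720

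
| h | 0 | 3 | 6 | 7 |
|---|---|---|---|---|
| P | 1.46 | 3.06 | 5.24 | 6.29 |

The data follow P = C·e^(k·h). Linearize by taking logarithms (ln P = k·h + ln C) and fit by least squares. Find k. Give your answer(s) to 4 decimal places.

Linearized form: ln P = k·h + ln C. From the 4 transformed points,
XᵀX = [[94.0000, 16.0000]; [16.0000, 4]], rhs = [26.1659, 4.9921]ᵀ  (here Σh = 16.0000, Σ(h)² = 94.0000, Σln P = 4.9921, Σh·ln P = 26.1659).
Solving (det = 120.0000): k = 0.20658, ln C = 0.42172.

k = 0.2066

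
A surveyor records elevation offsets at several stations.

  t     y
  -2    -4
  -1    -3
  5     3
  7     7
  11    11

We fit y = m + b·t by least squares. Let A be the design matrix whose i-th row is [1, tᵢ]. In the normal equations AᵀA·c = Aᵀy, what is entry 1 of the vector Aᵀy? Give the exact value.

14

Entry 1 ↔ basis 1, so (Aᵀy)_{1} = Σᵢ yᵢ = (1)·(-4) + (1)·(-3) + (1)·(3) + (1)·(7) + (1)·(11) = 14.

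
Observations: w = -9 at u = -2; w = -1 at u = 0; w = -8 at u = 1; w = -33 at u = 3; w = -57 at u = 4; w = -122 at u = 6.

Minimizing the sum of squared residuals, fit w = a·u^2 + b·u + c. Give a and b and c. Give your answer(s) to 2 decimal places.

From the data, Σu^2·u^2 = 1650, Σu^2·u = 300, Σu^2 = 66, Σu·u = 66, Σu = 12, Σ1 = 6.
And Σu^2·w = -5645, Σu·w = -1049, Σw = -230.
Normal equations: [[1650, 300, 66]; [300, 66, 12]; [66, 12, 6]]·[a, b, c]ᵀ = [-5645, -1049, -230]ᵀ.
Solving the 3×3 system (Gaussian elimination) gives a = -253/84, b = -83/42, c = -5/4.

a = -3.01, b = -1.98, c = -1.25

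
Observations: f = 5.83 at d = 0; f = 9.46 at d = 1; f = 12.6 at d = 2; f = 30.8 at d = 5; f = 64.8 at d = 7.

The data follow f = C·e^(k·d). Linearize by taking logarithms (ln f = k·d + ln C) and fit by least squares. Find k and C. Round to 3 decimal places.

k = 0.330, C = 6.285

Taking logs, ln f = k·d + ln C, so regress ln f on d.
Σd = 15.0000, Σ(d)² = 79.0000, Σln f = 14.1426, Σd·ln f = 53.6512.
Equations: 79.0000·k + 15.0000·ln C = 53.6512;  15.0000·k + 5·ln C = 14.1426.
Solving (det = 170.0000): k = 0.33010, ln C = 1.83822, so C = exp(1.83822) = 6.28537.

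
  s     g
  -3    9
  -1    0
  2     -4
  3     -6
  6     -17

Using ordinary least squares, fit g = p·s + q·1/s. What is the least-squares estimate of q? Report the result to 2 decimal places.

From the data, Σs·s = 59, Σs·1/s = 5, Σ1/s·1/s = 3/2.
Right-hand side: Σs·g = -155, Σ1/s·g = -59/6.
So MᵀM·[p, q]ᵀ = Mᵀg: [[59, 5]; [5, 3/2]]·[p, q]ᵀ = [-155, -59/6]ᵀ.
Eliminating q: (3/2)·(row 1) − 5·(row 2) gives (127/2)·p = (3/2)·(-155) − 5·(-59/6) = -550/3, so p = -1100/381.
Then q = ((-59/6) − 5·(-1100/381))/(3/2) = 1169/381.

q = 3.07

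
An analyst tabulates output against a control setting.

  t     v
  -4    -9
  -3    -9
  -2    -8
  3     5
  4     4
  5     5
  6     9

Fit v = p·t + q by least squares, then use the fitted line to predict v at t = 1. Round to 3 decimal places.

v̂ = -0.961

From the data, Σt·t = 115, Σt = 9, Σ1 = 7.
For Aᵀv: Σt·v = 189, Σv = -3.
det = 115·7 − 9² = 724.
p = (189·7 − 9·(-3))/724 = 675/362; q = (115·(-3) − 9·189)/724 = -1023/362.
At t = 1: v̂ = (675/362)·(1) + (-1023/362)·(1) = -174/181.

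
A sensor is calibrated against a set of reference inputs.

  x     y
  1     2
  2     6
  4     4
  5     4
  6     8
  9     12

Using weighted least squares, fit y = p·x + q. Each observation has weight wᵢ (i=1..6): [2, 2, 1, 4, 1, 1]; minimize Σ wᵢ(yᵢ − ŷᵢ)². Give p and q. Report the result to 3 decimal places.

AᵀWA·[p, q]ᵀ = AᵀWy reads: 243·p + 45·q = 280;  45·p + 11·q = 56.
Determinant 243·11 − 45² = 648.
p = (280·11 − 45·56)/648 = 70/81; q = (243·56 − 45·280)/648 = 14/9.

p = 0.864, q = 1.556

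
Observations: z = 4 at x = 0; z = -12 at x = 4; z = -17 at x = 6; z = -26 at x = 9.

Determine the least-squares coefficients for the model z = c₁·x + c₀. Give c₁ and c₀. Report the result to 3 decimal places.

Sums needed: Σx·x = 133, Σx = 19, Σ1 = 4.
For Mᵀz: Σx·z = -384, Σz = -51.
Δ = 133·4 − 19² = 171.
c₁ = ((-384)·4 − 19·(-51))/171 = -63/19; c₀ = (133·(-51) − 19·(-384))/171 = 3.

c₁ = -3.316, c₀ = 3.000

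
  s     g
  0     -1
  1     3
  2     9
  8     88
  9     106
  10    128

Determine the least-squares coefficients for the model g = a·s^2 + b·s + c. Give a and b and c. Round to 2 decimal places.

The normal equations are: 20674·a + 2250·b + 250·c = 27057;  2250·a + 250·b + 30·c = 2959;  250·a + 30·b + 6·c = 333.
(Σs^2·s^2 = 20674, Σs^2·s = 2250, Σs^2 = 250, Σs·s = 250, Σs = 30, Σ1 = 6, Σs^2·g = 27057, Σs·g = 2959, Σg = 333.)
Solving the 3×3 system (Gaussian elimination) gives a = 363/386, b = 34121/9650, c = -2631/1930.

a = 0.94, b = 3.54, c = -1.36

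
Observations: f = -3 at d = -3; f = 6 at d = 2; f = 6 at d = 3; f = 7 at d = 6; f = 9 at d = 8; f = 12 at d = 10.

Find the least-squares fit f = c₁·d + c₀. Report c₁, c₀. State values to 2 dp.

c₁ = 1.03, c₀ = 1.70

Entries of MᵀM: Σd·d = 222, Σd = 26, Σ1 = 6.
For Mᵀf: Σd·f = 273, Σf = 37.
So MᵀM·[c₁, c₀]ᵀ = Mᵀf: [[222, 26]; [26, 6]]·[c₁, c₀]ᵀ = [273, 37]ᵀ.
det = 222·6 − 26² = 656.
c₁ = (273·6 − 26·37)/656 = 169/164; c₀ = (222·37 − 26·273)/656 = 279/164.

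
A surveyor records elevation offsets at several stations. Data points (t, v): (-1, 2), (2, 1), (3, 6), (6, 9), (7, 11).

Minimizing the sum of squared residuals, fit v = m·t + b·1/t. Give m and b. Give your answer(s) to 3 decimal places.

m = 1.678, b = -3.418

The normal equations are: 99·m + 5·b = 149;  5·m + (1243/882)·b = 25/7.
(Σt·t = 99, Σt·1/t = 5, Σ1/t·1/t = 1243/882, Σt·v = 149, Σ1/t·v = 25/7.)
Eliminating b: (1243/882)·(row 1) − 5·(row 2) gives (11223/98)·m = (1243/882)·149 − 5·(25/7) = 169457/882, so m = 169457/101007.
Then b = ((25/7) − 5·(169457/101007))/(1243/882) = -38360/11223.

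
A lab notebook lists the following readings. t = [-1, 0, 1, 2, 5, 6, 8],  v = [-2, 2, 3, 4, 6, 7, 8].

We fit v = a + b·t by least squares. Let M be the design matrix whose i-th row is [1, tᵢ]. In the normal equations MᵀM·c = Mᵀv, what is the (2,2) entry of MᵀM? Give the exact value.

Row 2 ↔ basis t, column 2 ↔ basis t, so (MᵀM)_{2,2} = Σᵢ (t)·(t) = (-1)·(-1) + (0)·(0) + (1)·(1) + (2)·(2) + (5)·(5) + (6)·(6) + (8)·(8) = 131.

131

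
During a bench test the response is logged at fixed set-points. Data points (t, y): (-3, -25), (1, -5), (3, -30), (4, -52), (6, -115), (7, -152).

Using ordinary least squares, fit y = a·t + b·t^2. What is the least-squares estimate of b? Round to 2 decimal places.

b = -3.00

Entries of XᵀX: Σt·t = 120, Σt·t^2 = 624, Σt^2·t^2 = 4116.
And Σt·y = -1982, Σt^2·y = -12920.
det = 120·4116 − 624² = 104544.
a = ((-1982)·4116 − 624·(-12920))/104544 = -11/12; b = (120·(-12920) − 624·(-1982))/104544 = -3.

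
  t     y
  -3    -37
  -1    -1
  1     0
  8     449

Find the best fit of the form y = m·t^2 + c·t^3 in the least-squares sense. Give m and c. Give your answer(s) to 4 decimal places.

Compute the Gram sums: Σt^2·t^2 = 4179, Σt^2·t^3 = 32525, Σt^3·t^3 = 262875.
For Mᵀy: Σt^2·y = 28402, Σt^3·y = 230888.
Normal equations: [[4179, 32525]; [32525, 262875]]·[m, c]ᵀ = [28402, 230888]ᵀ.
Eliminating c: 262875·(row 1) − 32525·(row 2) gives 40679000·m = 262875·28402 − 32525·230888 = -43456450, so m = -869129/813580.
Then c = (230888 − 32525·(-869129/813580))/262875 = 20552951/20339500.

m = -1.0683, c = 1.0105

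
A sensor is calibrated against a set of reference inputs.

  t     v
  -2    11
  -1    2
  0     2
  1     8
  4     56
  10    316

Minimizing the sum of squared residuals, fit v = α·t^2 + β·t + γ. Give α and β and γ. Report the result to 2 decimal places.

α = 2.96, β = 1.75, γ = 2.07

Compute the Gram sums: Σt^2·t^2 = 10274, Σt^2·t = 1056, Σt^2 = 122, Σt·t = 122, Σt = 12, Σ1 = 6.
For Aᵀv: Σt^2·v = 32550, Σt·v = 3368, Σv = 395.
So AᵀA·[α, β, γ]ᵀ = Aᵀv: [[10274, 1056, 122]; [1056, 122, 12]; [122, 12, 6]]·[α, β, γ]ᵀ = [32550, 3368, 395]ᵀ.
Solving the 3×3 system (Gaussian elimination) gives α = 66313/22372, β = 19535/11186, γ = 6617/3196.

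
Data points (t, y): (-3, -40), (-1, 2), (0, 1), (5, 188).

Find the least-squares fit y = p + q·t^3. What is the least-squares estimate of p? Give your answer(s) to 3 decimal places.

p = 1.527

The normal equations are: 4·p + 97·q = 151;  97·p + 16355·q = 24578.
Δ = 4·16355 − 97² = 56011.
p = (151·16355 − 97·24578)/56011 = 85539/56011; q = (4·24578 − 97·151)/56011 = 83665/56011.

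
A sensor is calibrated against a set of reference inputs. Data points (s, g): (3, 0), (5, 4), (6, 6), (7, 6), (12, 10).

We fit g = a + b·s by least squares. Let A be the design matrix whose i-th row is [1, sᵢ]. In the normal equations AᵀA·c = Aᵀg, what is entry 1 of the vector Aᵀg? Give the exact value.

Entry 1 ↔ basis 1, so (Aᵀg)_{1} = Σᵢ gᵢ = (1)·(0) + (1)·(4) + (1)·(6) + (1)·(6) + (1)·(10) = 26.

26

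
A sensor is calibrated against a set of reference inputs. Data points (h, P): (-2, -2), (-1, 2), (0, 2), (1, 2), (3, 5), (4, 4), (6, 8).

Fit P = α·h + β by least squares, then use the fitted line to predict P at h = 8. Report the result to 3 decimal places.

P̂ = 9.466

Compute the Gram sums: Σh·h = 67, Σh = 11, Σ1 = 7.
And Σh·P = 83, ΣP = 21.
MᵀM·[α, β]ᵀ = MᵀP becomes [[67, 11]; [11, 7]]·[α, β]ᵀ = [83, 21]ᵀ.
Eliminating β: 7·(row 1) − 11·(row 2) gives 348·α = 7·83 − 11·21 = 350, so α = 175/174.
Then β = (21 − 11·(175/174))/7 = 247/174.
At h = 8: P̂ = (175/174)·(8) + (247/174)·(1) = 549/58.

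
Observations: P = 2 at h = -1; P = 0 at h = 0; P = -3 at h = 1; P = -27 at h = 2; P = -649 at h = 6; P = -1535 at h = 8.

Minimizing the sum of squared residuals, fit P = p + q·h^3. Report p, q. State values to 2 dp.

p = -1.10, q = -3.00

Compute the Gram sums: Σ1 = 6, Σh^3 = 736, Σh^3·h^3 = 308866.
Moment sums: ΣP = -2212, Σh^3·P = -926325.
Normal equations: [[6, 736]; [736, 308866]]·[p, q]ᵀ = [-2212, -926325]ᵀ.
Eliminating q: 308866·(row 1) − 736·(row 2) gives 1311500·p = 308866·(-2212) − 736·(-926325) = -1436392, so p = -359098/327875.
Then q = ((-926325) − 736·(-359098/327875))/308866 = -1964959/655750.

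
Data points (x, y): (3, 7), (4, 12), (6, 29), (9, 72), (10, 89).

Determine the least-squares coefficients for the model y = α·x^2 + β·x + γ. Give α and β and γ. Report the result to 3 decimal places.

From the data, Σx^2·x^2 = 18194, Σx^2·x = 2036, Σx^2 = 242, Σx·x = 242, Σx = 32, Σ1 = 5.
For Mᵀy: Σx^2·y = 16031, Σx·y = 1781, Σy = 209.
MᵀM·[α, β, γ]ᵀ = Mᵀy becomes [[18194, 2036, 242]; [2036, 242, 32]; [242, 32, 5]]·[α, β, γ]ᵀ = [16031, 1781, 209]ᵀ.
Row-reducing yields α = 373/346, β = -761/346, γ = 640/173.

α = 1.078, β = -2.199, γ = 3.699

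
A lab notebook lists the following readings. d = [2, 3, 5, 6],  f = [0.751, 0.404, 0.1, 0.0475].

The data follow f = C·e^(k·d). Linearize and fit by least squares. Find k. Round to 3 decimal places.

Linearized form: ln f = k·d + ln C. From the 4 transformed points,
Σd = 16.0000, Σ(d)² = 74.0000, Σln f = -6.5423, Σd·ln f = -33.0868.
Equations: 74.0000·k + 16.0000·ln C = -33.0868;  16.0000·k + 4·ln C = -6.5423.
Δ = 74.0000·4 − (16.0000)² = 40.0000; k = (-33.0868·4 − 16.0000·-6.5423)/40.0000 = -0.69176, ln C = (74.0000·-6.5423 − 16.0000·-33.0868)/40.0000 = 1.13146.

k = -0.692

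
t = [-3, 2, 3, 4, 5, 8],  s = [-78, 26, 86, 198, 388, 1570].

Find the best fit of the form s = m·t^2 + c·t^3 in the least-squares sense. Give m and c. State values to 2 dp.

The normal system XᵀX·[m, c]ᵀ = Xᵀs is [[5155, 36949]; [36949, 283387]]·[m, c]ᵀ = [113524, 869648]ᵀ.
Eliminating c: 283387·(row 1) − 36949·(row 2) gives 95631384·m = 283387·113524 − 36949·869648 = 38601836, so m = 9650459/23907846.
Then c = (869648 − 36949·(9650459/23907846))/283387 = 72109291/23907846.

m = 0.40, c = 3.02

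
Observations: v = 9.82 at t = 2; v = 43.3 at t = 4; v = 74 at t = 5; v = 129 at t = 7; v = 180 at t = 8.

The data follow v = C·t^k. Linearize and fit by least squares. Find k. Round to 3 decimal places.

k = 2.082

With ln vᵢ as the transformed response and ln tᵢ as the regressor:
Σln t = 7.7142, Σ(ln t)² = 13.1032, Σln v = 20.4094, Σln t·ln v = 33.9895.
Equations: 13.1032·k + 7.7142·ln C = 33.9895;  7.7142·k + 5·ln C = 20.4094.
Δ = 13.1032·5 − (7.7142)² = 6.0066; k = (33.9895·5 − 7.7142·20.4094)/6.0066 = 2.08184, ln C = (13.1032·20.4094 − 7.7142·33.9895)/6.0066 = 0.86993.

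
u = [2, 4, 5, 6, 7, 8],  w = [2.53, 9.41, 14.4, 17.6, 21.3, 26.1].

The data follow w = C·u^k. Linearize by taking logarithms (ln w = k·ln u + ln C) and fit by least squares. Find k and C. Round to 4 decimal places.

k = 1.6853, C = 0.8472

Let Y = ln w. Fitting Y = k·ln u + ln C by least squares:
AᵀA = [[16.3136, 9.5060]; [9.5060, 6]], rhs = [25.9174, 15.0258]ᵀ  (here Σln u = 9.5060, Σ(ln u)² = 16.3136, Σln w = 15.0258, Σln u·ln w = 25.9174).
Slope k = (n·Σln u·ln w − Σln u·Σln w)/(n·Σ(ln u)² − (Σln u)²) = (6·25.9174 − 9.5060·15.0258)/7.5177 = 1.68534; ln C = (Σln w − k·Σln u)/n = -0.16584, so C = exp(-0.16584) = 0.84718.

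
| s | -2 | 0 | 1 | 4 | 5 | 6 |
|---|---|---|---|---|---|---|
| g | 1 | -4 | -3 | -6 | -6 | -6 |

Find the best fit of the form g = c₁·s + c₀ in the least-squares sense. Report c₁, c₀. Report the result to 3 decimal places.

Normal-equation sums: Σs·s = 82, Σs = 14, Σ1 = 6.
And Σs·g = -95, Σg = -24.
So XᵀX·[c₁, c₀]ᵀ = Xᵀg: [[82, 14]; [14, 6]]·[c₁, c₀]ᵀ = [-95, -24]ᵀ.
Determinant 82·6 − 14² = 296.
c₁ = ((-95)·6 − 14·(-24))/296 = -117/148; c₀ = (82·(-24) − 14·(-95))/296 = -319/148.

c₁ = -0.791, c₀ = -2.155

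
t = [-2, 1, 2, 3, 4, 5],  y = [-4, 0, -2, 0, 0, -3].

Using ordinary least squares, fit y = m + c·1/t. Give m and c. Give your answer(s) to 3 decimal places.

m = -2.272, c = 2.598

From the data, Σ1 = 6, Σ1/t = 107/60, Σ1/t·1/t = 6169/3600.
Moment sums: Σy = -9, Σ1/t·y = 2/5.
Normal equations: [[6, 107/60]; [107/60, 6169/3600]]·[m, c]ᵀ = [-9, 2/5]ᵀ.
det = 6·(6169/3600) − (107/60)² = 5113/720.
m = ((-9)·(6169/3600) − (107/60)·(2/5))/(5113/720) = -58089/25565; c = (6·(2/5) − (107/60)·(-9))/(5113/720) = 13284/5113.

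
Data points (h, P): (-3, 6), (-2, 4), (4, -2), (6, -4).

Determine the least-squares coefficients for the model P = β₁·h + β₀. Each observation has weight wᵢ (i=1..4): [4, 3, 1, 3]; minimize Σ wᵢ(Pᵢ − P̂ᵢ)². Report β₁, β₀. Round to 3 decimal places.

From the data, Σwᵢ·h·h = 172, Σwᵢ·h = 4, Σwᵢ·1 = 11.
Right-hand side: Σwᵢ·h·P = -176, Σwᵢ·P = 22.
Determinant 172·11 − 4² = 1876.
β₁ = ((-176)·11 − 4·22)/1876 = -506/469; β₀ = (172·22 − 4·(-176))/1876 = 1122/469.

β₁ = -1.079, β₀ = 2.392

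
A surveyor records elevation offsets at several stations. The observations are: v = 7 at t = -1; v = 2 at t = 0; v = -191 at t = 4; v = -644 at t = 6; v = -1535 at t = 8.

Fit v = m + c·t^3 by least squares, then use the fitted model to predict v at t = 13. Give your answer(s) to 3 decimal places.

Forming MᵀM = [[5, 791]; [791, 312897]] and Mᵀv = [-2361, -937255]ᵀ gives MᵀM·[m, c]ᵀ = Mᵀv.
Determinant 5·312897 − 791² = 938804.
m = ((-2361)·312897 − 791·(-937255))/938804 = 5794/2077; c = (5·(-937255) − 791·(-2361))/938804 = -704681/234701.
At t = 13: v̂ = (5794/2077)·(1) + (-704681/234701)·(2197) = -1547529435/234701.

v̂ = -6593.621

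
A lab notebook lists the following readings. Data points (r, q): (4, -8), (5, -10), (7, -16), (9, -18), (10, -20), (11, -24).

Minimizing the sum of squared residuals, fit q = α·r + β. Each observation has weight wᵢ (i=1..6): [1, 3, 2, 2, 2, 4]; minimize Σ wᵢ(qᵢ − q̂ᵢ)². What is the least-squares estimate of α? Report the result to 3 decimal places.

Forming AᵀWA = [[1035, 115]; [115, 14]] and AᵀWq = [-2186, -242]ᵀ gives AᵀWA·[α, β]ᵀ = AᵀWq.
Determinant 1035·14 − 115² = 1265.
α = ((-2186)·14 − 115·(-242))/1265 = -2774/1265; β = (1035·(-242) − 115·(-2186))/1265 = 8/11.

α = -2.193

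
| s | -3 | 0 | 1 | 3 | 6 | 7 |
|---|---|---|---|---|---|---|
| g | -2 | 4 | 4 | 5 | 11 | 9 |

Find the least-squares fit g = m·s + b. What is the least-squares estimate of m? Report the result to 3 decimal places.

m = 1.145

Sums needed: Σs·s = 104, Σs = 14, Σ1 = 6.
And Σs·g = 154, Σg = 31.
Normal equations: [[104, 14]; [14, 6]]·[m, b]ᵀ = [154, 31]ᵀ.
Determinant 104·6 − 14² = 428.
m = (154·6 − 14·31)/428 = 245/214; b = (104·31 − 14·154)/428 = 267/107.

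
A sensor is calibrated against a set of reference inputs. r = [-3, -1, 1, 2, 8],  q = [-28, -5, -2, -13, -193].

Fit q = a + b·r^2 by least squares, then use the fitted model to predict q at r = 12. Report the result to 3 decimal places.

q̂ = -433.444

Forming XᵀX = [[5, 79]; [79, 4195]] and Xᵀq = [-241, -12663]ᵀ gives XᵀX·[a, b]ᵀ = Xᵀq.
Δ = 5·4195 − 79² = 14734.
a = ((-241)·4195 − 79·(-12663))/14734 = -5309/7367; b = (5·(-12663) − 79·(-241))/14734 = -22138/7367.
At r = 12: q̂ = (-5309/7367)·(1) + (-22138/7367)·(144) = -3193181/7367.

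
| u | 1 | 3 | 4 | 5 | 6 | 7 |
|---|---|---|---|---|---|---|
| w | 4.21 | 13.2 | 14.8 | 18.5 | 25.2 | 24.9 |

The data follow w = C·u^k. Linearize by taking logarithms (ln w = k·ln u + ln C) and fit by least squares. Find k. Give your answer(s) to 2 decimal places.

With ln wᵢ as the transformed response and ln uᵢ as the regressor:
AᵀA = [[12.7160, 7.8320]; [7.8320, 6]], rhs = [23.3037, 16.0718]ᵀ  (here Σln u = 7.8320, Σ(ln u)² = 12.7160, Σln w = 16.0718, Σln u·ln w = 23.3037).
Slope k = (n·Σln u·ln w − Σln u·Σln w)/(n·Σ(ln u)² − (Σln u)²) = (6·23.3037 − 7.8320·16.0718)/14.9557 = 0.93262; ln C = (Σln w − k·Σln u)/n = 1.46125.

k = 0.93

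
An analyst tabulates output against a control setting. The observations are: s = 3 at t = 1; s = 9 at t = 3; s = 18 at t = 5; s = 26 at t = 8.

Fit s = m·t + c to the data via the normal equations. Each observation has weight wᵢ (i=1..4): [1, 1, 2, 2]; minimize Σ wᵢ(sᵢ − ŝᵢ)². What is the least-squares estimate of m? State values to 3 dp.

Compute the Gram sums: Σwᵢ·t·t = 188, Σwᵢ·t = 30, Σwᵢ·1 = 6.
Moment sums: Σwᵢ·t·s = 626, Σwᵢ·s = 100.
So XᵀWX·[m, c]ᵀ = XᵀWs: [[188, 30]; [30, 6]]·[m, c]ᵀ = [626, 100]ᵀ.
Eliminating c: 6·(row 1) − 30·(row 2) gives 228·m = 6·626 − 30·100 = 756, so m = 63/19.
Then c = (100 − 30·(63/19))/6 = 5/57.

m = 3.316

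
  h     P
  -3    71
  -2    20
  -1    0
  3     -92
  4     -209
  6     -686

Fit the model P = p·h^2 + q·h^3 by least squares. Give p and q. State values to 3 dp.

p = -1.114, q = -2.991

Setting ∂/∂p … = 0 gives: 1731·p + 8767·q = -28149;  8767·p + 52275·q = -166113.
(Σh^2·h^2 = 1731, Σh^2·h^3 = 8767, Σh^3·h^3 = 52275, Σh^2·P = -28149, Σh^3·P = -166113.)
Eliminating q: 52275·(row 1) − 8767·(row 2) gives 13627736·p = 52275·(-28149) − 8767·(-166113) = -15176304, so p = -1897038/1703467.
Then q = ((-166113) − 8767·(-1897038/1703467))/52275 = -5094915/1703467.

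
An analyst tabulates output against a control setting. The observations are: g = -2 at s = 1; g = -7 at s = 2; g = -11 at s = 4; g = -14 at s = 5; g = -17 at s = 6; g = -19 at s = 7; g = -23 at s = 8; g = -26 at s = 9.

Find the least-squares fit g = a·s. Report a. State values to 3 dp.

Normal-equation sums: Σs·s = 276.
For Aᵀg: Σs·g = -783.
So AᵀA·[a]ᵀ = Aᵀg: [[276]]·[a]ᵀ = [-783]ᵀ.
a = (-783)/276 = -2.83696.

a = -2.837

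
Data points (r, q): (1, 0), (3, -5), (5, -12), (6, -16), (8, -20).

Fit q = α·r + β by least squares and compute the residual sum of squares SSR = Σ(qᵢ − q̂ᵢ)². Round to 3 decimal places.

Setting ∂/∂α … = 0 gives: 135·α + 23·β = -331;  23·α + 5·β = -53.
det = 135·5 − 23² = 146.
α = ((-331)·5 − 23·(-53))/146 = -218/73; β = (135·(-53) − 23·(-331))/146 = 229/73.
Residuals: -11/73, 60/73, -15/73, -89/73, 55/73; SSR = 204/73.

SSR = 2.795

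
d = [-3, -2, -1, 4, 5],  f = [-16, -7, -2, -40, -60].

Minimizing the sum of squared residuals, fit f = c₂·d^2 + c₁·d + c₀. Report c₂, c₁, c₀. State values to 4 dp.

Entries of MᵀM: Σd^2·d^2 = 979, Σd^2·d = 153, Σd^2 = 55, Σd·d = 55, Σd = 3, Σ1 = 5.
For Mᵀf: Σd^2·f = -2314, Σd·f = -396, Σf = -125.
Solving the 3×3 system (Gaussian elimination) gives c₂ = -28587/13742, c₁ = -18435/13742, c₀ = -9016/6871.

c₂ = -2.0803, c₁ = -1.3415, c₀ = -1.3122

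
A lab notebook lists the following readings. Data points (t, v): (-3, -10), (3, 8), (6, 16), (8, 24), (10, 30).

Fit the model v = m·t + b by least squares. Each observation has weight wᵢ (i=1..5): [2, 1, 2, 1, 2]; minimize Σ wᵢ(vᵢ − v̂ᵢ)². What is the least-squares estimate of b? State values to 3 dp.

From the data, Σwᵢ·t·t = 363, Σwᵢ·t = 37, Σwᵢ·1 = 8.
And Σwᵢ·t·v = 1068, Σwᵢ·v = 104.
Normal equations: [[363, 37]; [37, 8]]·[m, b]ᵀ = [1068, 104]ᵀ.
Δ = 363·8 − 37² = 1535.
m = (1068·8 − 37·104)/1535 = 4696/1535; b = (363·104 − 37·1068)/1535 = -1764/1535.

b = -1.149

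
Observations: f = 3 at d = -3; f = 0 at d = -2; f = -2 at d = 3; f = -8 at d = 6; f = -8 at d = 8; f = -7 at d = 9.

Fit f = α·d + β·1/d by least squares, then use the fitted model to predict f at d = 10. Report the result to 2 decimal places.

XᵀX·[α, β]ᵀ = Xᵀf reads: 203·α + 6·β = -190;  6·α + (2737/5184)·β = -43/9.
det = 203·(2737/5184) − 6² = 368987/5184.
α = ((-190)·(2737/5184) − 6·(-43/9))/(368987/5184) = -371422/368987; β = (203·(-43/9) − 6·(-190))/(368987/5184) = 881856/368987.
At d = 10: f̂ = (-371422/368987)·(10) + (881856/368987)·(1/10) = -18130172/1844935.

f̂ = -9.83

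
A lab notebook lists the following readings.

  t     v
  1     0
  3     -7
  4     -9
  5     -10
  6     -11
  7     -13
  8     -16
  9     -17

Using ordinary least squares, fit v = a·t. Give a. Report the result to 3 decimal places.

a = -1.940

Entries of XᵀX: Σt·t = 281.
And Σt·v = -545.
So XᵀX·[a]ᵀ = Xᵀv: [[281]]·[a]ᵀ = [-545]ᵀ.
Hence a = -545 / 281 ≈ -1.9395.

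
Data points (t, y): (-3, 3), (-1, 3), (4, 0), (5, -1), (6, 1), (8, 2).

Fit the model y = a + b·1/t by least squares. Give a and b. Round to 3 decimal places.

a = 1.087, b = -2.498

Forming MᵀM = [[6, -71/120]; [-71/120, 18101/14400]] and Mᵀy = [8, -227/60]ᵀ gives MᵀM·[a, b]ᵀ = Mᵀy.
Eliminating b: (18101/14400)·(row 1) − (-71/120)·(row 2) gives (20713/2880)·a = (18101/14400)·8 − (-71/120)·(-227/60) = 56287/7200, so a = 1462/1345.
Then b = ((-227/60) − (-71/120)·(1462/1345))/(18101/14400) = -672/269.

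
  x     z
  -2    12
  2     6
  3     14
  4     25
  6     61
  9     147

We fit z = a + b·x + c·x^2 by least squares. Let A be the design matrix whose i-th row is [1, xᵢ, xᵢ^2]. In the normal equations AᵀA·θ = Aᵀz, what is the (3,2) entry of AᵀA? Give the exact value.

1036

Row 3 ↔ basis x^2, column 2 ↔ basis x, so (AᵀA)_{3,2} = Σᵢ (x^2)·(x) = (4)·(-2) + (4)·(2) + (9)·(3) + (16)·(4) + (36)·(6) + (81)·(9) = 1036.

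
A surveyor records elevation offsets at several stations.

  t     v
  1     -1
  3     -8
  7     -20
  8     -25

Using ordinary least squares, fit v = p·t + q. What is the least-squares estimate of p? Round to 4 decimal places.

The normal equations are: 123·p + 19·q = -365;  19·p + 4·q = -54.
(Σt·t = 123, Σt = 19, Σ1 = 4, Σt·v = -365, Σv = -54.)
Δ = 123·4 − 19² = 131.
p = ((-365)·4 − 19·(-54))/131 = -434/131; q = (123·(-54) − 19·(-365))/131 = 293/131.

p = -3.3130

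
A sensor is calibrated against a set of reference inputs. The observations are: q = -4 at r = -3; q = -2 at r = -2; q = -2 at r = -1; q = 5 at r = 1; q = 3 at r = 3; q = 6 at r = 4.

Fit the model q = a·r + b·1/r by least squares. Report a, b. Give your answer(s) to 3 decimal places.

a = 1.085, b = 2.100

Setting ∂/∂a … = 0 gives: 40·a + 6·b = 56;  6·a + (365/144)·b = 71/6.
(Σr·r = 40, Σr·1/r = 6, Σ1/r·1/r = 365/144, Σr·q = 56, Σ1/r·q = 71/6.)
Determinant 40·(365/144) − 6² = 1177/18.
a = (56·(365/144) − 6·(71/6))/(1177/18) = 1277/1177; b = (40·(71/6) − 6·56)/(1177/18) = 2472/1177.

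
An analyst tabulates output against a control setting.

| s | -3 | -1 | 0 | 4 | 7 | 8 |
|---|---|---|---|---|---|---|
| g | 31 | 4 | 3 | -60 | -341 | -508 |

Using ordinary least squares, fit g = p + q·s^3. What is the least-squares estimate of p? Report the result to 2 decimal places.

p = 3.39

With design matrix X, XᵀX = [[6, 891]; [891, 384619]] and Xᵀg = [-871, -381740]ᵀ.
det = 6·384619 − 891² = 1513833.
p = ((-871)·384619 − 891·(-381740))/1513833 = 5127191/1513833; q = (6·(-381740) − 891·(-871))/1513833 = -504793/504611.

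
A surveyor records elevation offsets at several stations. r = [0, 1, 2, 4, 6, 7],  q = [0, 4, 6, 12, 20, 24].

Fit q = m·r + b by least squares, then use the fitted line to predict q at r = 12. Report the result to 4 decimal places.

The normal equations are: 106·m + 20·b = 352;  20·m + 6·b = 66.
(Σr·r = 106, Σr = 20, Σ1 = 6, Σr·q = 352, Σq = 66.)
det = 106·6 − 20² = 236.
m = (352·6 − 20·66)/236 = 198/59; b = (106·66 − 20·352)/236 = -11/59.
At r = 12: q̂ = (198/59)·(12) + (-11/59)·(1) = 2365/59.

q̂ = 40.0847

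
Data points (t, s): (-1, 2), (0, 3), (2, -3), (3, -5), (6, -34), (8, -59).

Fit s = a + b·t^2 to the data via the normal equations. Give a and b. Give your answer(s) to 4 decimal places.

a = 2.4684, b = -0.9720

Entries of AᵀA: Σ1 = 6, Σt^2 = 114, Σt^2·t^2 = 5490.
For Aᵀs: Σs = -96, Σt^2·s = -5055.
Normal equations: [[6, 114]; [114, 5490]]·[a, b]ᵀ = [-96, -5055]ᵀ.
Δ = 6·5490 − 114² = 19944.
a = ((-96)·5490 − 114·(-5055))/19944 = 2735/1108; b = (6·(-5055) − 114·(-96))/19944 = -1077/1108.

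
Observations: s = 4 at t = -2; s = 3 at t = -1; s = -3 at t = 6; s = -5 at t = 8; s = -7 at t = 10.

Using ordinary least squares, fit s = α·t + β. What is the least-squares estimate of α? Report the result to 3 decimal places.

Sums needed: Σt·t = 205, Σt = 21, Σ1 = 5.
And Σt·s = -139, Σs = -8.
Normal equations: [[205, 21]; [21, 5]]·[α, β]ᵀ = [-139, -8]ᵀ.
det = 205·5 − 21² = 584.
α = ((-139)·5 − 21·(-8))/584 = -527/584; β = (205·(-8) − 21·(-139))/584 = 1279/584.

α = -0.902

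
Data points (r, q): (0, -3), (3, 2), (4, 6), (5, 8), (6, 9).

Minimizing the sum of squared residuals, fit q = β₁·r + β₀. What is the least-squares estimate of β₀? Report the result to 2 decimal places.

β₀ = -3.21

With design matrix A, AᵀA = [[86, 18]; [18, 5]] and Aᵀq = [124, 22]ᵀ.
Δ = 86·5 − 18² = 106.
β₁ = (124·5 − 18·22)/106 = 112/53; β₀ = (86·22 − 18·124)/106 = -170/53.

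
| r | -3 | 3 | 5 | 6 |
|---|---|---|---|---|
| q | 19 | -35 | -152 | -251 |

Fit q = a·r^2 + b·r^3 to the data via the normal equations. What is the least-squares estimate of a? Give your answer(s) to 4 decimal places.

a = -0.9551

The normal system MᵀM·[a, b]ᵀ = Mᵀq is [[2083, 10901]; [10901, 63739]]·[a, b]ᵀ = [-12980, -74674]ᵀ.
Δ = 2083·63739 − 10901² = 13936536.
a = ((-12980)·63739 − 10901·(-74674))/13936536 = -246499/258084; b = (2083·(-74674) − 10901·(-12980))/13936536 = -260203/258084.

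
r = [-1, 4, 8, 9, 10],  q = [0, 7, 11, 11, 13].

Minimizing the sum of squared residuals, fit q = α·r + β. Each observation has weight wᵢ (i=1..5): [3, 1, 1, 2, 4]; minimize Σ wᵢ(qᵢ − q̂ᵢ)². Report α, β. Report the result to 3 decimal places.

Entries of AᵀWA: Σwᵢ·r·r = 645, Σwᵢ·r = 67, Σwᵢ·1 = 11.
Right-hand side: Σwᵢ·r·q = 834, Σwᵢ·q = 92.
Normal equations: [[645, 67]; [67, 11]]·[α, β]ᵀ = [834, 92]ᵀ.
Eliminating β: 11·(row 1) − 67·(row 2) gives 2606·α = 11·834 − 67·92 = 3010, so α = 1505/1303.
Then β = (92 − 67·(1505/1303))/11 = 1731/1303.

α = 1.155, β = 1.328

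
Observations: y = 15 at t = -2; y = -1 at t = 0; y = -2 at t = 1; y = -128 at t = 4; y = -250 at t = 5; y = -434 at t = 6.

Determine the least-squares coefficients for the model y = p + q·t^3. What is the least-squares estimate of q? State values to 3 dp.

q = -2.004

From the data, Σ1 = 6, Σt^3 = 398, Σt^3·t^3 = 66442.
For Xᵀy: Σy = -800, Σt^3·y = -133308.
XᵀX·[p, q]ᵀ = Xᵀy becomes [[6, 398]; [398, 66442]]·[p, q]ᵀ = [-800, -133308]ᵀ.
det = 6·66442 − 398² = 240248.
p = ((-800)·66442 − 398·(-133308))/240248 = -12127/30031; q = (6·(-133308) − 398·(-800))/240248 = -60181/30031.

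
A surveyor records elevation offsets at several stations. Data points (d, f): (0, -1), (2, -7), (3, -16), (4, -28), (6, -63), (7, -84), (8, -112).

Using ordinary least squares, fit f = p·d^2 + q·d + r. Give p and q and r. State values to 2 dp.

p = -1.77, q = 0.38, r = -0.97

Setting ∂/∂p … = 0 gives: 8146·p + 1170·q + 178·r = -14172;  1170·p + 178·q + 30·r = -2036;  178·p + 30·q + 7·r = -311.
Inverting the 3×3 Gram matrix, [p, q, r]ᵀ = [-20411/11508, 1473/3836, -400/411]ᵀ.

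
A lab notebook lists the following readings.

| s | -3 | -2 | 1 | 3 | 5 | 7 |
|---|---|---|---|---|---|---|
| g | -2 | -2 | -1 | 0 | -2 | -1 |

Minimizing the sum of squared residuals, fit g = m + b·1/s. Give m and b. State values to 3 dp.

m = -1.457, b = 0.882

Sums needed: Σ1 = 6, Σ1/s = 59/70, Σ1/s·1/s = 67589/44100.
And Σg = -8, Σ1/s·g = 13/105.
XᵀX·[m, b]ᵀ = Xᵀg becomes [[6, 59/70]; [59/70, 67589/44100]]·[m, b]ᵀ = [-8, 13/105]ᵀ.
det = 6·(67589/44100) − (59/70)² = 24947/2940.
m = ((-8)·(67589/44100) − (59/70)·(13/105))/(24947/2940) = -545314/374205; b = (6·(13/105) − (59/70)·(-8))/(24947/2940) = 22008/24947.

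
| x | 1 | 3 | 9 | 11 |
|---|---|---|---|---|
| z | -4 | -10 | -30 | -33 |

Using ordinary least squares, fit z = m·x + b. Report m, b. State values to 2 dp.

m = -3.01, b = -1.16

Setting ∂/∂m … = 0 gives: 212·m + 24·b = -667;  24·m + 4·b = -77.
Determinant 212·4 − 24² = 272.
m = ((-667)·4 − 24·(-77))/272 = -205/68; b = (212·(-77) − 24·(-667))/272 = -79/68.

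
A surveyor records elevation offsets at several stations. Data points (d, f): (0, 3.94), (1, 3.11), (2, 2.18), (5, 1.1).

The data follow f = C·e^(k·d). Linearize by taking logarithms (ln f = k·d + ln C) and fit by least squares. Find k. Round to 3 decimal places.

Taking logs, ln f = k·d + ln C, so regress ln f on d.
Σd = 8.0000, Σ(d)² = 30.0000, Σln f = 3.3804, Σd·ln f = 3.1698.
Equations: 30.0000·k + 8.0000·ln C = 3.1698;  8.0000·k + 4·ln C = 3.3804.
Δ = 30.0000·4 − (8.0000)² = 56.0000; k = (3.1698·4 − 8.0000·3.3804)/56.0000 = -0.25650, ln C = (30.0000·3.3804 − 8.0000·3.1698)/56.0000 = 1.35812.

k = -0.257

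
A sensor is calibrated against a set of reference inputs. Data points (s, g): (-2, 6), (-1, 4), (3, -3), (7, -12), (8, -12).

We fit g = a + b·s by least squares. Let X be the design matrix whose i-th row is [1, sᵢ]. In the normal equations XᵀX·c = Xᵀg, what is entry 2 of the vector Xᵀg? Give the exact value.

-205

Entry 2 ↔ basis s, so (Xᵀg)_{2} = Σᵢ (s)·gᵢ = (-2)·(6) + (-1)·(4) + (3)·(-3) + (7)·(-12) + (8)·(-12) = -205.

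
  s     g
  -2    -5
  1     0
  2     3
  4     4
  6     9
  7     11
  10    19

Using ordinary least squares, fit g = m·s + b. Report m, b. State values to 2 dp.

With design matrix M, MᵀM = [[210, 28]; [28, 7]] and Mᵀg = [353, 41]ᵀ.
Eliminating b: 7·(row 1) − 28·(row 2) gives 686·m = 7·353 − 28·41 = 1323, so m = 27/14.
Then b = (41 − 28·(27/14))/7 = -13/7.

m = 1.93, b = -1.86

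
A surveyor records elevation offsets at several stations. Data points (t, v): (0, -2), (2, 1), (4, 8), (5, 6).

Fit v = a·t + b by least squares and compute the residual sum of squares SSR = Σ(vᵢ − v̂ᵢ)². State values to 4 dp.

SSR = 8.6441

The normal system AᵀA·[a, b]ᵀ = Aᵀv is [[45, 11]; [11, 4]]·[a, b]ᵀ = [64, 13]ᵀ.
Eliminating b: 4·(row 1) − 11·(row 2) gives 59·a = 4·64 − 11·13 = 113, so a = 113/59.
Then b = (13 − 11·(113/59))/4 = -119/59.
Residuals: 1/59, -48/59, 139/59, -92/59; SSR = 510/59.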